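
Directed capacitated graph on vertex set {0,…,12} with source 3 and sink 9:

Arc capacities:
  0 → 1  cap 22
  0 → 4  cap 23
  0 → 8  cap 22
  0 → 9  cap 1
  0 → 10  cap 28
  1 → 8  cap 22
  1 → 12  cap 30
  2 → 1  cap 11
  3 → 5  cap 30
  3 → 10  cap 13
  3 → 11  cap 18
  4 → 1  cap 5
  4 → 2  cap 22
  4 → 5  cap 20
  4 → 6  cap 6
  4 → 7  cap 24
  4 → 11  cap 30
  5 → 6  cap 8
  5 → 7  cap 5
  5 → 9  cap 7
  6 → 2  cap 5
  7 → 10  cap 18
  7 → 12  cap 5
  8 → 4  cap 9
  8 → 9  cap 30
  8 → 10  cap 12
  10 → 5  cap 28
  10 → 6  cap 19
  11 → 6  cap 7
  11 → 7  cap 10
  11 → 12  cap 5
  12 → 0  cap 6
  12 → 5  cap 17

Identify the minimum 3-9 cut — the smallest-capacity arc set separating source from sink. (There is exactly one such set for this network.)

augment #1: 3→5→9 push 7
augment #2: 3→11→12→0→9 push 1
augment #3: 3→11→12→0→8→9 push 4
augment #4: 3→5→6→2→1→8→9 push 5
augment #5: 3→5→7→12→0→8→9 push 1
max flow = 18; residual-reachable set from 3 gives S-side
cut edges (S→T): {(5,9), (6,2), (12,0)} total cap 18

Min-cut arcs: {(5,9), (6,2), (12,0)} (total capacity 18)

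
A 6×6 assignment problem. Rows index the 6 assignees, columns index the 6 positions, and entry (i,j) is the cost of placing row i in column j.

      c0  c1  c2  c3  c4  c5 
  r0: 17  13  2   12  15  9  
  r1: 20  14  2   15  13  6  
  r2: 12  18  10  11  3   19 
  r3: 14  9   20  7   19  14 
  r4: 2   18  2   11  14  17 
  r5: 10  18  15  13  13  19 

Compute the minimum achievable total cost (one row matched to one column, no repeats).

Minimum assignment cost: 35

optimal assignment: row0→col2 (cost 2), row1→col5 (cost 6), row2→col4 (cost 3), row3→col1 (cost 9), row4→col0 (cost 2), row5→col3 (cost 13)
total = 2 + 6 + 3 + 9 + 2 + 13 = 35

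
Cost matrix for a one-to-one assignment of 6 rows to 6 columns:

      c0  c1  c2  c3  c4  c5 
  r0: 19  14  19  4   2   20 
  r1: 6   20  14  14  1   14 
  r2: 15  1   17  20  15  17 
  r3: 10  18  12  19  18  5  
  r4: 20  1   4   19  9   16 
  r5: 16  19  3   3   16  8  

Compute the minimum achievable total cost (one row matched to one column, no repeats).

Minimum assignment cost: 21

optimal assignment: row0→col4 (cost 2), row1→col0 (cost 6), row2→col1 (cost 1), row3→col5 (cost 5), row4→col2 (cost 4), row5→col3 (cost 3)
total = 2 + 6 + 1 + 5 + 4 + 3 = 21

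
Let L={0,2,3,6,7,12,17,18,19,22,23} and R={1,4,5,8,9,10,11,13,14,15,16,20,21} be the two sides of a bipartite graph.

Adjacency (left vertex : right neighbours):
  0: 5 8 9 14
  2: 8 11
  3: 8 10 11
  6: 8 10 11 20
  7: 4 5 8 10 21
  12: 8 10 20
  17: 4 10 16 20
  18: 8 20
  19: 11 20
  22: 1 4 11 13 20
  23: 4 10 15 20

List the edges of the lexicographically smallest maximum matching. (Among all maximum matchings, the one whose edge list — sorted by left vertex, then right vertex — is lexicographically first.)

|M| = 9 (so the lex-smallest maximum matching has 9 edges)
process left vertices in ascending order; for each, take the smallest-labelled available neighbour that still permits 9 edges overall, or leave it unmatched if none does
lex-smallest matching: {0-5, 2-8, 3-10, 6-11, 7-4, 12-20, 17-16, 22-1, 23-15}

Lex-smallest maximum matching: {(0,5), (2,8), (3,10), (6,11), (7,4), (12,20), (17,16), (22,1), (23,15)}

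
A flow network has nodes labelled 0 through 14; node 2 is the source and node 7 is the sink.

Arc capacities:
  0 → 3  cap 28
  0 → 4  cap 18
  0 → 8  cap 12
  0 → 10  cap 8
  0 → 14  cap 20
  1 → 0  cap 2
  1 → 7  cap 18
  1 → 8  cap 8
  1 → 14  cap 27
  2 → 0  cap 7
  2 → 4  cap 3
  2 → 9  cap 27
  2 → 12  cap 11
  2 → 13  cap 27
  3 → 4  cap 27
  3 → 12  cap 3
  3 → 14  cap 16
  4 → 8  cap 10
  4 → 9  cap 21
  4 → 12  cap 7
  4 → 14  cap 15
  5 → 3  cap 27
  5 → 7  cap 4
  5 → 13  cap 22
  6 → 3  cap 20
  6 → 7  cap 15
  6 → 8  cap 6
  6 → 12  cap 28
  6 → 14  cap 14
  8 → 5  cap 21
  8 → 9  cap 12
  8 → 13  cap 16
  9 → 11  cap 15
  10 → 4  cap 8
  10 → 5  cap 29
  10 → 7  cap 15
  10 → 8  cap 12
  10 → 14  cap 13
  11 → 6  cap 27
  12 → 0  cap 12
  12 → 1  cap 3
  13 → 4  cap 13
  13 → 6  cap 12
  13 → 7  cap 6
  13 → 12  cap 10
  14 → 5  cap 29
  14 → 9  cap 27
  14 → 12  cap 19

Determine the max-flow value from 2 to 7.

augment #1: 2→13→7 bottleneck 6, total now 6
augment #2: 2→0→10→7 bottleneck 7, total now 13
augment #3: 2→12→1→7 bottleneck 3, total now 16
augment #4: 2→13→6→7 bottleneck 12, total now 28
augment #5: 2→4→8→5→7 bottleneck 3, total now 31
augment #6: 2→9→11→6→7 bottleneck 3, total now 34
augment #7: 2→12→0→10→7 bottleneck 1, total now 35
augment #8: 2→12→0→8→5→7 bottleneck 1, total now 36

Maximum flow value: 36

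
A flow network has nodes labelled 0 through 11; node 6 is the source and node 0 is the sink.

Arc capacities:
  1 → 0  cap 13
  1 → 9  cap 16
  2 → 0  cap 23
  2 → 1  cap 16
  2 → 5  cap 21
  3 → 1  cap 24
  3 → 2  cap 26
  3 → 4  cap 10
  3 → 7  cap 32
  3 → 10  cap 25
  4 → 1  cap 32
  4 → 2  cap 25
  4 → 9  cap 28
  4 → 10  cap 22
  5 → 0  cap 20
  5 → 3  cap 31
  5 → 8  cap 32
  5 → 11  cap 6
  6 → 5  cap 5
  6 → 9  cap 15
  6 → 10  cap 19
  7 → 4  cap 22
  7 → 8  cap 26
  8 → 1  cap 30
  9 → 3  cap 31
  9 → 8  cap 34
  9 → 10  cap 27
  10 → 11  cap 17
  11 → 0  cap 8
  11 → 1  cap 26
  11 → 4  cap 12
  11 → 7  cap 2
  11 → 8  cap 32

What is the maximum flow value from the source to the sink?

augment #1: 6→5→0 bottleneck 5, total now 5
augment #2: 6→10→11→0 bottleneck 8, total now 13
augment #3: 6→9→3→1→0 bottleneck 13, total now 26
augment #4: 6→9→3→2→0 bottleneck 2, total now 28
augment #5: 6→10→11→4→2→0 bottleneck 9, total now 37

Maximum flow value: 37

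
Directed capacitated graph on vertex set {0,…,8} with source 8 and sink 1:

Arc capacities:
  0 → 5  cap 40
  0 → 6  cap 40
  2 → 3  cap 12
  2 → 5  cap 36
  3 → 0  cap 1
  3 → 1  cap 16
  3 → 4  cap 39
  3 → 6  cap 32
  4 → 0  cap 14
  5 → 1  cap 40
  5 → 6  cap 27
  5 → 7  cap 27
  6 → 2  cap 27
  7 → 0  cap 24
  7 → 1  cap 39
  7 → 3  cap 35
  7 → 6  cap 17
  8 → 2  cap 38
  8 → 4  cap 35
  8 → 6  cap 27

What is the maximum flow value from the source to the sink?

augment #1: 8→2→3→1 bottleneck 12, total now 12
augment #2: 8→2→5→1 bottleneck 26, total now 38
augment #3: 8→4→0→5→1 bottleneck 14, total now 52
augment #4: 8→6→2→5→7→1 bottleneck 10, total now 62

Maximum flow value: 62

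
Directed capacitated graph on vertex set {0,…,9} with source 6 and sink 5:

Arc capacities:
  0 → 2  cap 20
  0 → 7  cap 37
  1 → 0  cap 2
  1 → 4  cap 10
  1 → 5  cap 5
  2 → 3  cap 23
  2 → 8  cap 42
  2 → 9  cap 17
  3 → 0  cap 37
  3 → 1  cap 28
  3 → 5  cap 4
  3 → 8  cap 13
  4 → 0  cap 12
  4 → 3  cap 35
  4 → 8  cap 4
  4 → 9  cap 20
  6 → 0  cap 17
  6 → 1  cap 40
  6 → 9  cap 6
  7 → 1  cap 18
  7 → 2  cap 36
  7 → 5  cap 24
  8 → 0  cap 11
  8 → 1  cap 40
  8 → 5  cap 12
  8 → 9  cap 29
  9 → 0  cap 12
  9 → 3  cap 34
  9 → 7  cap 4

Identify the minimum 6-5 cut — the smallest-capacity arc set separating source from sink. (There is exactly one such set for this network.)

Min-cut arcs: {(1,0), (1,4), (1,5), (6,0), (6,9)} (total capacity 40)

augment #1: 6→1→5 push 5
augment #2: 6→0→7→5 push 17
augment #3: 6→9→3→5 push 4
augment #4: 6→9→7→5 push 2
augment #5: 6→1→0→7→5 push 2
augment #6: 6→1→4→8→5 push 4
augment #7: 6→1→4→0→7→5 push 3
augment #8: 6→1→4→3→8→5 push 3
max flow = 40; residual-reachable set from 6 gives S-side
cut edges (S→T): {(1,0), (1,4), (1,5), (6,0), (6,9)} total cap 40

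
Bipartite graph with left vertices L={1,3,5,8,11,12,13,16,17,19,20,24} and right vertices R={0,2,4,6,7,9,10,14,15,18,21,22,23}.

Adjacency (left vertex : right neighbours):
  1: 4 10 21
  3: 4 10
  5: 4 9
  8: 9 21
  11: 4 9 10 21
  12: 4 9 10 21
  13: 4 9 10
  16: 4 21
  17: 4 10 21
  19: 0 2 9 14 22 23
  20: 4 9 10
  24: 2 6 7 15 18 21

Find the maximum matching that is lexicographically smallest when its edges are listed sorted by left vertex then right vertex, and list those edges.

Lex-smallest maximum matching: {(1,4), (3,10), (5,9), (8,21), (19,0), (24,2)}

|M| = 6 (so the lex-smallest maximum matching has 6 edges)
process left vertices in ascending order; for each, take the smallest-labelled available neighbour that still permits 6 edges overall, or leave it unmatched if none does
lex-smallest matching: {1-4, 3-10, 5-9, 8-21, 19-0, 24-2}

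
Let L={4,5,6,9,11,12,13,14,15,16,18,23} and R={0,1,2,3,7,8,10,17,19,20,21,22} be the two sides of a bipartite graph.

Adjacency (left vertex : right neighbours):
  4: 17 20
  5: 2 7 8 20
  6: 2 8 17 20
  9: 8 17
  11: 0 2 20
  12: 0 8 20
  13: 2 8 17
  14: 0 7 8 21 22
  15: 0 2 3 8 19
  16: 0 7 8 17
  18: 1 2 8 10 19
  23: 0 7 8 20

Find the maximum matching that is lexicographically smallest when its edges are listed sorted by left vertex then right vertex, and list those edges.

Lex-smallest maximum matching: {(4,17), (5,2), (6,8), (11,0), (12,20), (14,21), (15,3), (16,7), (18,1)}

|M| = 9 (so the lex-smallest maximum matching has 9 edges)
process left vertices in ascending order; for each, take the smallest-labelled available neighbour that still permits 9 edges overall, or leave it unmatched if none does
lex-smallest matching: {4-17, 5-2, 6-8, 11-0, 12-20, 14-21, 15-3, 16-7, 18-1}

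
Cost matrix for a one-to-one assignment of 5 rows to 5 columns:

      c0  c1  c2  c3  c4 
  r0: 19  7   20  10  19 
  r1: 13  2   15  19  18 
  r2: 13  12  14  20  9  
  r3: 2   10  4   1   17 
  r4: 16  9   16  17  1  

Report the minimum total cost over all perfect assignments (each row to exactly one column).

optimal assignment: row0→col3 (cost 10), row1→col1 (cost 2), row2→col2 (cost 14), row3→col0 (cost 2), row4→col4 (cost 1)
total = 10 + 2 + 14 + 2 + 1 = 29

Minimum assignment cost: 29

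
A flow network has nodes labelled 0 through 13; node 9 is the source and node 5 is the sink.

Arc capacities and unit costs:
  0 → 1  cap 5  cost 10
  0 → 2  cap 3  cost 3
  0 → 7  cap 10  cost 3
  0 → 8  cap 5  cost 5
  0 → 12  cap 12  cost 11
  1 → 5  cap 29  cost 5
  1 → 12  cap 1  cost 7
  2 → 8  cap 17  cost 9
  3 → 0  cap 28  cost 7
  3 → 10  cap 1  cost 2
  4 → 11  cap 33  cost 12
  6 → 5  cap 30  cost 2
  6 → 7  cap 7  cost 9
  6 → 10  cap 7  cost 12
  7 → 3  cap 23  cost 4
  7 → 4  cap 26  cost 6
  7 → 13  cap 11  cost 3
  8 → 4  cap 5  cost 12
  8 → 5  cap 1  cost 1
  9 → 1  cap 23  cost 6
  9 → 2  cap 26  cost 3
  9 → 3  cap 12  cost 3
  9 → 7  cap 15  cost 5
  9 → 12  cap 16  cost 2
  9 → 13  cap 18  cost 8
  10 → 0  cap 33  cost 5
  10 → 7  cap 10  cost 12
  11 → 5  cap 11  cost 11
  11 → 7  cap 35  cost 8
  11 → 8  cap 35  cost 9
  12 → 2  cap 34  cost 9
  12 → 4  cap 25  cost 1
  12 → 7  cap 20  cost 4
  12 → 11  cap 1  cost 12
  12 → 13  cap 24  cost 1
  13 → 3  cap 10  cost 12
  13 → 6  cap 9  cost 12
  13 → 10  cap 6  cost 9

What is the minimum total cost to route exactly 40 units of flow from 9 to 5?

shortest-cost path #1: 9→1→5 push 23 @ unit cost 11 (adds 253)
shortest-cost path #2: 9→2→8→5 push 1 @ unit cost 13 (adds 13)
shortest-cost path #3: 9→12→13→6→5 push 9 @ unit cost 17 (adds 153)
shortest-cost path #4: 9→12→11→5 push 1 @ unit cost 25 (adds 25)
shortest-cost path #5: 9→3→0→1→5 push 5 @ unit cost 25 (adds 125)
shortest-cost path #6: 9→12→4→11→5 push 1 @ unit cost 26 (adds 26)
total cost = 595

Minimum cost for 40 units: 595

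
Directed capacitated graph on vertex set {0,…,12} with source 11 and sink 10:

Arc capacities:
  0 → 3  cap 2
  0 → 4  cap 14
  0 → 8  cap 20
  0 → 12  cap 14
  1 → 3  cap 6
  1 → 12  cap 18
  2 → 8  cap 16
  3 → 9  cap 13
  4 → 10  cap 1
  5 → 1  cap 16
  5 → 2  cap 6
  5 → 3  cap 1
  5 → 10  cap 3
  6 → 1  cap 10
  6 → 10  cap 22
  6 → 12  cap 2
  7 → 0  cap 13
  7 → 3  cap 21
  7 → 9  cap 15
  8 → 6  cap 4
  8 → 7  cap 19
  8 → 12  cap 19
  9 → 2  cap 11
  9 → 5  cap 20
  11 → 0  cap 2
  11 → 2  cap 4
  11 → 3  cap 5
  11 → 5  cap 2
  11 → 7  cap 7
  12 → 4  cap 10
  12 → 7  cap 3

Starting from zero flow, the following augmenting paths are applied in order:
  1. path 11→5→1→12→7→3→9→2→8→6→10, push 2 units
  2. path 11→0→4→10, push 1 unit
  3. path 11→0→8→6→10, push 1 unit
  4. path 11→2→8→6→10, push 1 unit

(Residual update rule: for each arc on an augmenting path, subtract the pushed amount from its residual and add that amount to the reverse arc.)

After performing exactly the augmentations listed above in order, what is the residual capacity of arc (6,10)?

after path 1 (11→5→1→12→7→3→9→2→8→6→10, push 2): res(6,10)=20
after path 2 (11→0→4→10, push 1): res(6,10)=20
after path 3 (11→0→8→6→10, push 1): res(6,10)=19
after path 4 (11→2→8→6→10, push 1): res(6,10)=18

Residual capacity of (6,10): 18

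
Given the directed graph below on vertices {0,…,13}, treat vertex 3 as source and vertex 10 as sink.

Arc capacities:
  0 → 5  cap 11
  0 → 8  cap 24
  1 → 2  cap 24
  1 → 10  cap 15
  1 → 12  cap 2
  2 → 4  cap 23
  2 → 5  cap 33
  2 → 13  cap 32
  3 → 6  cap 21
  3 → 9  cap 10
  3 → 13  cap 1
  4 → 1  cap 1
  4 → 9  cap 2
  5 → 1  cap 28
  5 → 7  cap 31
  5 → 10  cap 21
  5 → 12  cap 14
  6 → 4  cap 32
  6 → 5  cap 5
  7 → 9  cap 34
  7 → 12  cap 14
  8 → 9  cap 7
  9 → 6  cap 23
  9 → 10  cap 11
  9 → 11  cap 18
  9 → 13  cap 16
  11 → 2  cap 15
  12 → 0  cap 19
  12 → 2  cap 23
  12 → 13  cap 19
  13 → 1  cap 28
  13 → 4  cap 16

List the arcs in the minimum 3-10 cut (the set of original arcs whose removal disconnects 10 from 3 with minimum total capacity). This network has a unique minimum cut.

augment #1: 3→9→10 push 10
augment #2: 3→6→5→10 push 5
augment #3: 3→13→1→10 push 1
augment #4: 3→6→4→1→10 push 1
augment #5: 3→6→4→9→10 push 1
augment #6: 3→6→4→9→13→1→10 push 1
max flow = 19; residual-reachable set from 3 gives S-side
cut edges (S→T): {(3,9), (3,13), (4,1), (4,9), (6,5)} total cap 19

Min-cut arcs: {(3,9), (3,13), (4,1), (4,9), (6,5)} (total capacity 19)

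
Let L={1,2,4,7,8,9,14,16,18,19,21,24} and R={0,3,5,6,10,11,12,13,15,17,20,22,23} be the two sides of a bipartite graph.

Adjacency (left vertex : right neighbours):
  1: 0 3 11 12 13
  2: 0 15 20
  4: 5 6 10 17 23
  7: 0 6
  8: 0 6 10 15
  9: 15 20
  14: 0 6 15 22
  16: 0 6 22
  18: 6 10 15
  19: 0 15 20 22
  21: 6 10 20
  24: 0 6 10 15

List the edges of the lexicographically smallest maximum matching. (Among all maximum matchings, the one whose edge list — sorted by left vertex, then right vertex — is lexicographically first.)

Lex-smallest maximum matching: {(1,3), (2,0), (4,5), (7,6), (8,10), (9,15), (14,22), (19,20)}

|M| = 8 (so the lex-smallest maximum matching has 8 edges)
process left vertices in ascending order; for each, take the smallest-labelled available neighbour that still permits 8 edges overall, or leave it unmatched if none does
lex-smallest matching: {1-3, 2-0, 4-5, 7-6, 8-10, 9-15, 14-22, 19-20}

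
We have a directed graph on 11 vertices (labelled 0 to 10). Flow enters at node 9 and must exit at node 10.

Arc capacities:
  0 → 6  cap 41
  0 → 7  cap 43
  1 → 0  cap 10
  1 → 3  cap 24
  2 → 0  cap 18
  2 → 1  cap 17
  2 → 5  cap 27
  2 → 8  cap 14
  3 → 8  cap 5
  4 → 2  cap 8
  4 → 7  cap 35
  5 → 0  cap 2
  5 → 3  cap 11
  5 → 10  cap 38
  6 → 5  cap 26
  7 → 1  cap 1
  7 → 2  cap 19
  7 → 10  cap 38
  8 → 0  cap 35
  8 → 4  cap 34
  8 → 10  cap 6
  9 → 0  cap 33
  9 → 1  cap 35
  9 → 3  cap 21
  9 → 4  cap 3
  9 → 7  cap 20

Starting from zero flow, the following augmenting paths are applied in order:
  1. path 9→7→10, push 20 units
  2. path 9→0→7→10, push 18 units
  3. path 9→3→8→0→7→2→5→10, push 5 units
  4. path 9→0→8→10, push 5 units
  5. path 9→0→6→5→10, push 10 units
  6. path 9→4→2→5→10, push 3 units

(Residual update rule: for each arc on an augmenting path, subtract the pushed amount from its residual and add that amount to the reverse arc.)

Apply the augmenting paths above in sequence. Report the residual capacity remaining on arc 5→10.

after path 1 (9→7→10, push 20): res(5,10)=38
after path 2 (9→0→7→10, push 18): res(5,10)=38
after path 3 (9→3→8→0→7→2→5→10, push 5): res(5,10)=33
after path 4 (9→0→8→10, push 5): res(5,10)=33
after path 5 (9→0→6→5→10, push 10): res(5,10)=23
after path 6 (9→4→2→5→10, push 3): res(5,10)=20

Residual capacity of (5,10): 20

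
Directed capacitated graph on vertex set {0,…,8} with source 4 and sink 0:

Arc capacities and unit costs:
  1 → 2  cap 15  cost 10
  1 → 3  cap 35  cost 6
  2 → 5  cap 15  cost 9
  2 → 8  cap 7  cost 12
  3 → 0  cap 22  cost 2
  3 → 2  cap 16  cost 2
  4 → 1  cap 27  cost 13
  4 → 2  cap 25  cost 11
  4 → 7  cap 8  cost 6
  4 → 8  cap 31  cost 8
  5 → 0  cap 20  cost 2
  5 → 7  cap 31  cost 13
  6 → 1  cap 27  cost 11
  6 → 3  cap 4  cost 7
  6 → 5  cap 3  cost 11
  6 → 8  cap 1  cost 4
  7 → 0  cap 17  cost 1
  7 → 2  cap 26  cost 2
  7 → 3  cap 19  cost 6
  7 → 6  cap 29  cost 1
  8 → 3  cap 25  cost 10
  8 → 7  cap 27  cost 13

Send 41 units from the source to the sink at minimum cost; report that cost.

shortest-cost path #1: 4→7→0 push 8 @ unit cost 7 (adds 56)
shortest-cost path #2: 4→8→3→0 push 22 @ unit cost 20 (adds 440)
shortest-cost path #3: 4→2→5→0 push 11 @ unit cost 22 (adds 242)
total cost = 738

Minimum cost for 41 units: 738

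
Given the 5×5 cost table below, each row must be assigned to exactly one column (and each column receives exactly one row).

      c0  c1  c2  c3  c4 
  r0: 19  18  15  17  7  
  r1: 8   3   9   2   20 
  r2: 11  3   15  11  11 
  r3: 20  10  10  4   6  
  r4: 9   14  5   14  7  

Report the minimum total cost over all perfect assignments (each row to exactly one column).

Minimum assignment cost: 27

optimal assignment: row0→col4 (cost 7), row1→col0 (cost 8), row2→col1 (cost 3), row3→col3 (cost 4), row4→col2 (cost 5)
total = 7 + 8 + 3 + 4 + 5 = 27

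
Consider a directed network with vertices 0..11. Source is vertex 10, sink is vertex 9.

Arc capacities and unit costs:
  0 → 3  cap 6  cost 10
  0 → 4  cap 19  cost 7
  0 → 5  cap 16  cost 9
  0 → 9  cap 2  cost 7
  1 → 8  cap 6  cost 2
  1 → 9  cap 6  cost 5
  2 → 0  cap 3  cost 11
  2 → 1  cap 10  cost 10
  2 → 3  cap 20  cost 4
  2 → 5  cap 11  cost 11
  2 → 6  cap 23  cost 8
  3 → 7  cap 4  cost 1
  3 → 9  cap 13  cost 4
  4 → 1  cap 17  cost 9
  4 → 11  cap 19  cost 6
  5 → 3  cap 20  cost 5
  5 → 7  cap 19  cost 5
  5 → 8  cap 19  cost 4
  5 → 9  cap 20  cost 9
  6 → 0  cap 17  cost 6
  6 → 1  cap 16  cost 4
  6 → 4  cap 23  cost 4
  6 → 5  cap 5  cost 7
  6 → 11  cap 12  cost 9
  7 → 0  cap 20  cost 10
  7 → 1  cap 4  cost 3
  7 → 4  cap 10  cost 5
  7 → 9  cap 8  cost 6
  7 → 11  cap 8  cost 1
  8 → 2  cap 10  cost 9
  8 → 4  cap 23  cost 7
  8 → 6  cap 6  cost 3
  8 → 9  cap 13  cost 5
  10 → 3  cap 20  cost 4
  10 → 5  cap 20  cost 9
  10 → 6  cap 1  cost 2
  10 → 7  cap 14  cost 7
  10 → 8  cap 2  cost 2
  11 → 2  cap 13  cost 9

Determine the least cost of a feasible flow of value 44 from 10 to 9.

shortest-cost path #1: 10→8→9 push 2 @ unit cost 7 (adds 14)
shortest-cost path #2: 10→3→9 push 13 @ unit cost 8 (adds 104)
shortest-cost path #3: 10→3→7→9 push 4 @ unit cost 11 (adds 44)
shortest-cost path #4: 10→6→1→9 push 1 @ unit cost 11 (adds 11)
shortest-cost path #5: 10→7→9 push 4 @ unit cost 13 (adds 52)
shortest-cost path #6: 10→7→1→9 push 4 @ unit cost 15 (adds 60)
shortest-cost path #7: 10→5→9 push 16 @ unit cost 18 (adds 288)
total cost = 573

Minimum cost for 44 units: 573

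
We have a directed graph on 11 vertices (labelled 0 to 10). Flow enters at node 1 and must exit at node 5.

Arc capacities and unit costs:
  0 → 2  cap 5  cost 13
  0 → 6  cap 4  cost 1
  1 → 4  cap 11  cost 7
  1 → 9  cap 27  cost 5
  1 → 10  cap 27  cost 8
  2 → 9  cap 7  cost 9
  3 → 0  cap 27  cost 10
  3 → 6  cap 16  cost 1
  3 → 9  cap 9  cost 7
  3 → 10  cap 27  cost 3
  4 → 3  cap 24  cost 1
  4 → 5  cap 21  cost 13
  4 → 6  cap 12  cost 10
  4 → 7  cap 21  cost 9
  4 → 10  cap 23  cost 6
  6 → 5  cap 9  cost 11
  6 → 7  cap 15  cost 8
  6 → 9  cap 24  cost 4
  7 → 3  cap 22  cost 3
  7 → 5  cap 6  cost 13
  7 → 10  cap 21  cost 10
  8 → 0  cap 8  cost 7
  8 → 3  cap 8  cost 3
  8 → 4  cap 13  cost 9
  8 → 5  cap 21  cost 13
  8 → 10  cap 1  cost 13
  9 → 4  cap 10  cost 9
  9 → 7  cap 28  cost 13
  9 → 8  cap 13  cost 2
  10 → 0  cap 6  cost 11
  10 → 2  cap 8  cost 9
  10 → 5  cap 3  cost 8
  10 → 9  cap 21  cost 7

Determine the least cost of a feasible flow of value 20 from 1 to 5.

shortest-cost path #1: 1→10→5 push 3 @ unit cost 16 (adds 48)
shortest-cost path #2: 1→4→5 push 11 @ unit cost 20 (adds 220)
shortest-cost path #3: 1→9→8→5 push 6 @ unit cost 20 (adds 120)
total cost = 388

Minimum cost for 20 units: 388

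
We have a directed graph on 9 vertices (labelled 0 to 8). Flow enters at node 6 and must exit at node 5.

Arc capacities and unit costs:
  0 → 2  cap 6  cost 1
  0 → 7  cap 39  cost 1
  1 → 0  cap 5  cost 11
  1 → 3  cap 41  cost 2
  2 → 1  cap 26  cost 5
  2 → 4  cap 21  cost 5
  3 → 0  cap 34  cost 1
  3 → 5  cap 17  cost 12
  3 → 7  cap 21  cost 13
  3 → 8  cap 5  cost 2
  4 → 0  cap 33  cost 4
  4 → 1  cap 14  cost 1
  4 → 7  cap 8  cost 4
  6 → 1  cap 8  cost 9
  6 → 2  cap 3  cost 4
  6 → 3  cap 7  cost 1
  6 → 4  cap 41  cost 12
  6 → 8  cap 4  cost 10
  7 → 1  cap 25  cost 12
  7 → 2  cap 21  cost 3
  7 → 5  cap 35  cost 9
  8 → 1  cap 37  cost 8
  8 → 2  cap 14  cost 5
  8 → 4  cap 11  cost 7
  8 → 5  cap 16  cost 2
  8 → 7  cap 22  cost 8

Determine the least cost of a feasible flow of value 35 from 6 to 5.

shortest-cost path #1: 6→3→8→5 push 5 @ unit cost 5 (adds 25)
shortest-cost path #2: 6→8→5 push 4 @ unit cost 12 (adds 48)
shortest-cost path #3: 6→3→0→7→5 push 2 @ unit cost 12 (adds 24)
shortest-cost path #4: 6→2→4→7→5 push 3 @ unit cost 22 (adds 66)
shortest-cost path #5: 6→1→3→0→7→5 push 8 @ unit cost 22 (adds 176)
shortest-cost path #6: 6→4→7→5 push 5 @ unit cost 25 (adds 125)
shortest-cost path #7: 6→4→2→1→3→0→7→5 push 3 @ unit cost 25 (adds 75)
shortest-cost path #8: 6→4→0→7→5 push 5 @ unit cost 26 (adds 130)
total cost = 669

Minimum cost for 35 units: 669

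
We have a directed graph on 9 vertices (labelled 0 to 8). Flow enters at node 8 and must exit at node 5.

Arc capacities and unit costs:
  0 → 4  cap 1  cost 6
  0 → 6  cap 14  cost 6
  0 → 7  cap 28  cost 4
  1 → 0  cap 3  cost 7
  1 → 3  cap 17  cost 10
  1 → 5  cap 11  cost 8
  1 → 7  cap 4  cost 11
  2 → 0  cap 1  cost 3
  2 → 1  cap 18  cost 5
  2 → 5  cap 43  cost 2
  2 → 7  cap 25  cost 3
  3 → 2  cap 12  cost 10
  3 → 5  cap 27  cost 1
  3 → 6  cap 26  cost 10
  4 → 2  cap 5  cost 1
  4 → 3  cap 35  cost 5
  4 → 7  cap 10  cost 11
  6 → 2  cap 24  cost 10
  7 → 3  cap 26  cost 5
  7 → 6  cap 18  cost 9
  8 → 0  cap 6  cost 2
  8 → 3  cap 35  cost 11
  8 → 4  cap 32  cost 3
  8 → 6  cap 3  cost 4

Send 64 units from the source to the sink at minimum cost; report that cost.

shortest-cost path #1: 8→4→2→5 push 5 @ unit cost 6 (adds 30)
shortest-cost path #2: 8→4→3→5 push 27 @ unit cost 9 (adds 243)
shortest-cost path #3: 8→6→2→5 push 3 @ unit cost 16 (adds 48)
shortest-cost path #4: 8→0→6→2→5 push 6 @ unit cost 20 (adds 120)
shortest-cost path #5: 8→3→2→5 push 12 @ unit cost 23 (adds 276)
shortest-cost path #6: 8→3→6→2→5 push 11 @ unit cost 33 (adds 363)
total cost = 1080

Minimum cost for 64 units: 1080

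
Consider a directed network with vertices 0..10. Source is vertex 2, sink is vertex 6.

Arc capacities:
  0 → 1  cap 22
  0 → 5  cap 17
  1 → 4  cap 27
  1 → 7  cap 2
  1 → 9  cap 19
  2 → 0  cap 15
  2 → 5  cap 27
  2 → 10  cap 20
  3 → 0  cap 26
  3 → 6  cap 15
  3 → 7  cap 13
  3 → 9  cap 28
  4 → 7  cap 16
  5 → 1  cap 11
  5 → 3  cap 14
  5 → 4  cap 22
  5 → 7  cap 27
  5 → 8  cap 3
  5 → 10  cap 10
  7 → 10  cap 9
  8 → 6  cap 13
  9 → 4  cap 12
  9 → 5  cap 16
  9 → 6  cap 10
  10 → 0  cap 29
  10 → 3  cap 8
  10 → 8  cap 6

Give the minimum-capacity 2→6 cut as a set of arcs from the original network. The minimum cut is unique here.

augment #1: 2→5→3→6 push 14
augment #2: 2→5→8→6 push 3
augment #3: 2→10→3→6 push 1
augment #4: 2→10→8→6 push 6
augment #5: 2→0→1→9→6 push 10
max flow = 34; residual-reachable set from 2 gives S-side
cut edges (S→T): {(3,6), (5,8), (9,6), (10,8)} total cap 34

Min-cut arcs: {(3,6), (5,8), (9,6), (10,8)} (total capacity 34)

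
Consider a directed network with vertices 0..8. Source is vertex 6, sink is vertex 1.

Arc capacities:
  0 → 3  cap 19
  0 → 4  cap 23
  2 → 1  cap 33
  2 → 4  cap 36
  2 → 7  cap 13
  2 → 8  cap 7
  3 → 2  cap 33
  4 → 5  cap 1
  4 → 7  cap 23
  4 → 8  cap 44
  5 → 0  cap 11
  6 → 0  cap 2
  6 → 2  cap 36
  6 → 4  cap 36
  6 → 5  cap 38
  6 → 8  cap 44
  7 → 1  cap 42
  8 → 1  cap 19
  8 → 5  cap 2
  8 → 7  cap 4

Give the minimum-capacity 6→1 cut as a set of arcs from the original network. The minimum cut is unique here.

Min-cut arcs: {(2,1), (2,7), (4,7), (8,1), (8,7)} (total capacity 92)

augment #1: 6→2→1 push 33
augment #2: 6→8→1 push 19
augment #3: 6→2→7→1 push 3
augment #4: 6→4→7→1 push 23
augment #5: 6→8→7→1 push 4
augment #6: 6→0→3→2→7→1 push 2
augment #7: 6→5→0→3→2→7→1 push 8
max flow = 92; residual-reachable set from 6 gives S-side
cut edges (S→T): {(2,1), (2,7), (4,7), (8,1), (8,7)} total cap 92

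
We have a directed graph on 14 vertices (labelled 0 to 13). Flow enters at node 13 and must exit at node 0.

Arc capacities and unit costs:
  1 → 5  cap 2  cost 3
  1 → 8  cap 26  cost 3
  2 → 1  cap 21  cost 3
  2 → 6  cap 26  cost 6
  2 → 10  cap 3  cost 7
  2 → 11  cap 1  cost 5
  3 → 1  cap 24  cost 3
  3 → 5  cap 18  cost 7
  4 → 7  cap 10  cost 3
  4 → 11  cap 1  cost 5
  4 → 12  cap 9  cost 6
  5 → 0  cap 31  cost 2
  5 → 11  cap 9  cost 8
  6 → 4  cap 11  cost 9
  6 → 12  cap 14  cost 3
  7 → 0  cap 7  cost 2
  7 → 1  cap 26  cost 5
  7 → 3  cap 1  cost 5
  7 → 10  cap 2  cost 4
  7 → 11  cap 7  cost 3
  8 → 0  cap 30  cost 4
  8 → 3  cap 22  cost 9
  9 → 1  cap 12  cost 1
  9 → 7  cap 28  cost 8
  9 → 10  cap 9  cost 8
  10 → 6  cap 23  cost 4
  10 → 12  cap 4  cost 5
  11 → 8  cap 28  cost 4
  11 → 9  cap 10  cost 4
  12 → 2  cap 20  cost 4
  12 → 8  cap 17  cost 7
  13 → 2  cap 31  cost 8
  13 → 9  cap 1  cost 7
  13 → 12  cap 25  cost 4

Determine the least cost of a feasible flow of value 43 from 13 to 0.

Minimum cost for 43 units: 833

shortest-cost path #1: 13→9→1→5→0 push 1 @ unit cost 13 (adds 13)
shortest-cost path #2: 13→12→8→0 push 17 @ unit cost 15 (adds 255)
shortest-cost path #3: 13→2→1→5→0 push 1 @ unit cost 16 (adds 16)
shortest-cost path #4: 13→2→1→8→0 push 13 @ unit cost 18 (adds 234)
shortest-cost path #5: 13→2→1→9→7→0 push 1 @ unit cost 20 (adds 20)
shortest-cost path #6: 13→2→11→9→7→0 push 1 @ unit cost 27 (adds 27)
shortest-cost path #7: 13→2→6→4→7→0 push 5 @ unit cost 28 (adds 140)
shortest-cost path #8: 13→2→1→8→3→5→0 push 4 @ unit cost 32 (adds 128)
total cost = 833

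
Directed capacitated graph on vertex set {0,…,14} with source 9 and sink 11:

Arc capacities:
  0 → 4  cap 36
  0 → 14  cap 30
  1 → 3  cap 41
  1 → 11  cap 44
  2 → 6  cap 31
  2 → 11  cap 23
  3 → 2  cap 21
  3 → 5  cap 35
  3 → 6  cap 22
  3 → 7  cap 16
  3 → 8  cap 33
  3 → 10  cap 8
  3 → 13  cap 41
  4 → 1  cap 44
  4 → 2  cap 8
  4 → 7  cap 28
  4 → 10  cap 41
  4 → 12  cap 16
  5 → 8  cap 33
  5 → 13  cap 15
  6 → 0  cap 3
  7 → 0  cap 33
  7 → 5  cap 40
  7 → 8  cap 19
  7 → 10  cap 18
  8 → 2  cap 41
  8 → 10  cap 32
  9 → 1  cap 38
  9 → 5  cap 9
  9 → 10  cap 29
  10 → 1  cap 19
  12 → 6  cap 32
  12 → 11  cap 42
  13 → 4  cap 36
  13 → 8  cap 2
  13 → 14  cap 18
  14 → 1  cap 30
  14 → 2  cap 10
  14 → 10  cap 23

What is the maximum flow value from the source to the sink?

Maximum flow value: 66

augment #1: 9→1→11 bottleneck 38, total now 38
augment #2: 9→10→1→11 bottleneck 6, total now 44
augment #3: 9→5→8→2→11 bottleneck 9, total now 53
augment #4: 9→10→1→3→2→11 bottleneck 13, total now 66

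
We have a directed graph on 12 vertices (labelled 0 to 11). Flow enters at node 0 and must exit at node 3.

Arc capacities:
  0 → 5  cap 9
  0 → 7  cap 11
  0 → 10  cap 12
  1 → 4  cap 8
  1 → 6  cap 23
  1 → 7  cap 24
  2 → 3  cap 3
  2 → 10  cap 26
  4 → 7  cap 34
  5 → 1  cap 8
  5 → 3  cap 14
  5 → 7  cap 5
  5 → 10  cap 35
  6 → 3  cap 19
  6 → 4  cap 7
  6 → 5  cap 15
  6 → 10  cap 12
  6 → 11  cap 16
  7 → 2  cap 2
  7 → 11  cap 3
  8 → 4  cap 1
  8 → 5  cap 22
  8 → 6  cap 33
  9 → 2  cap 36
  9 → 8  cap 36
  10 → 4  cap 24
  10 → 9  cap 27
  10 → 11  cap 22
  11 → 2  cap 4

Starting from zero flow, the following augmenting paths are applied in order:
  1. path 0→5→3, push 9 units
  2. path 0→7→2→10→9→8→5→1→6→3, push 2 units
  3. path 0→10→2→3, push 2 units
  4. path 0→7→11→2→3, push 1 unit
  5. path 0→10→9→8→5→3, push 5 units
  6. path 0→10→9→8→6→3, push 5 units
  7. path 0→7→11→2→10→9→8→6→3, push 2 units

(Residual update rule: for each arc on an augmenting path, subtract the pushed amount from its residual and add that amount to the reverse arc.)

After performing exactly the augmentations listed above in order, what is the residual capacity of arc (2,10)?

after path 1 (0→5→3, push 9): res(2,10)=26
after path 2 (0→7→2→10→9→8→5→1→6→3, push 2): res(2,10)=24
after path 3 (0→10→2→3, push 2): res(2,10)=26
after path 4 (0→7→11→2→3, push 1): res(2,10)=26
after path 5 (0→10→9→8→5→3, push 5): res(2,10)=26
after path 6 (0→10→9→8→6→3, push 5): res(2,10)=26
after path 7 (0→7→11→2→10→9→8→6→3, push 2): res(2,10)=24

Residual capacity of (2,10): 24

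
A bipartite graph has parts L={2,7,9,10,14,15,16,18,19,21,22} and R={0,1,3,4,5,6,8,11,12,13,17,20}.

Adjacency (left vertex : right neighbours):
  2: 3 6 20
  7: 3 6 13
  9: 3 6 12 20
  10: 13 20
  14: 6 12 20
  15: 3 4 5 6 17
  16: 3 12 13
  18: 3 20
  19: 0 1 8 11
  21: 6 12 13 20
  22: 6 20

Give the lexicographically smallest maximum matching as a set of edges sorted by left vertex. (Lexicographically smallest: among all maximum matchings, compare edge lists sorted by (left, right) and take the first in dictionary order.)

|M| = 7 (so the lex-smallest maximum matching has 7 edges)
process left vertices in ascending order; for each, take the smallest-labelled available neighbour that still permits 7 edges overall, or leave it unmatched if none does
lex-smallest matching: {2-3, 7-6, 9-12, 10-13, 14-20, 15-4, 19-0}

Lex-smallest maximum matching: {(2,3), (7,6), (9,12), (10,13), (14,20), (15,4), (19,0)}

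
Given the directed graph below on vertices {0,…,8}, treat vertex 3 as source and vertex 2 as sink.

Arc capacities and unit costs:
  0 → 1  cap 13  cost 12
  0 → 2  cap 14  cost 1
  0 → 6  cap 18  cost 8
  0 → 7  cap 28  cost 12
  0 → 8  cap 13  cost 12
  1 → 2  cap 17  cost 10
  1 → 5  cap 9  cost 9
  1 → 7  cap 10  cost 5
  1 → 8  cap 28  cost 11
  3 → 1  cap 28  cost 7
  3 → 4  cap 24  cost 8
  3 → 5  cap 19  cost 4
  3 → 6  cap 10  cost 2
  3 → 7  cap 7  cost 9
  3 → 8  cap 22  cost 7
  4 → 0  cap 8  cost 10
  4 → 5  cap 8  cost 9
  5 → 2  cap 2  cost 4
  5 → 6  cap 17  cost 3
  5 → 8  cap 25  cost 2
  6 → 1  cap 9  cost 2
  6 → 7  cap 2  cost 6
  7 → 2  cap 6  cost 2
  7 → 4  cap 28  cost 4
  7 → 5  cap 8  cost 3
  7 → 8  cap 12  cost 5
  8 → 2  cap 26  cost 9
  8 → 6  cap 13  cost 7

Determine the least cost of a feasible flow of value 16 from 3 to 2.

shortest-cost path #1: 3→5→2 push 2 @ unit cost 8 (adds 16)
shortest-cost path #2: 3→6→7→2 push 2 @ unit cost 10 (adds 20)
shortest-cost path #3: 3→7→2 push 4 @ unit cost 11 (adds 44)
shortest-cost path #4: 3→6→1→2 push 8 @ unit cost 14 (adds 112)
total cost = 192

Minimum cost for 16 units: 192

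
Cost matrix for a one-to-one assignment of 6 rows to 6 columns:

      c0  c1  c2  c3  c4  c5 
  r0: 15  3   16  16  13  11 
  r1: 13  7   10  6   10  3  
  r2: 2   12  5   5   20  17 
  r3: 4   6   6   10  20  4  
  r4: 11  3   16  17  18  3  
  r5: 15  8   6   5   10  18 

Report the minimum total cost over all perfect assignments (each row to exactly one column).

optimal assignment: row0→col1 (cost 3), row1→col4 (cost 10), row2→col0 (cost 2), row3→col2 (cost 6), row4→col5 (cost 3), row5→col3 (cost 5)
total = 3 + 10 + 2 + 6 + 3 + 5 = 29

Minimum assignment cost: 29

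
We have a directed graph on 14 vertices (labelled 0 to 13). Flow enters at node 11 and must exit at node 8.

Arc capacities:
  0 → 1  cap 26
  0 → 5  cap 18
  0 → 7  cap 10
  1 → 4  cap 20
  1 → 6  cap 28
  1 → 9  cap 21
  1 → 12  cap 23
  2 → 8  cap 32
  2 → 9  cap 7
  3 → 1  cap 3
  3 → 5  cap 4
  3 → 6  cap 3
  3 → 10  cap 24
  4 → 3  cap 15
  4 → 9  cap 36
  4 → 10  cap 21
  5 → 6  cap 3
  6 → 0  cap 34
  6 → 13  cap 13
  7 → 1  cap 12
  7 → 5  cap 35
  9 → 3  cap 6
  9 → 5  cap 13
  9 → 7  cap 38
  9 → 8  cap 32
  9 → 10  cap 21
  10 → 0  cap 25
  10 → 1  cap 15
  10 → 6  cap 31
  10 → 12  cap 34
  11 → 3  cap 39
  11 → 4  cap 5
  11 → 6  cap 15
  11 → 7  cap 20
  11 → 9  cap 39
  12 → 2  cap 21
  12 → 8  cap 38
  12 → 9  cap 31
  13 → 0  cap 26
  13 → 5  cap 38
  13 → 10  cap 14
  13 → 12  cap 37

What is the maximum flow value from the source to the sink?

Maximum flow value: 91

augment #1: 11→9→8 bottleneck 32, total now 32
augment #2: 11→3→1→12→8 bottleneck 3, total now 35
augment #3: 11→3→10→12→8 bottleneck 24, total now 59
augment #4: 11→4→10→12→8 bottleneck 5, total now 64
augment #5: 11→6→13→12→8 bottleneck 6, total now 70
augment #6: 11→6→13→12→2→8 bottleneck 7, total now 77
augment #7: 11→7→1→12→2→8 bottleneck 12, total now 89
augment #8: 11→9→10→12→2→8 bottleneck 2, total now 91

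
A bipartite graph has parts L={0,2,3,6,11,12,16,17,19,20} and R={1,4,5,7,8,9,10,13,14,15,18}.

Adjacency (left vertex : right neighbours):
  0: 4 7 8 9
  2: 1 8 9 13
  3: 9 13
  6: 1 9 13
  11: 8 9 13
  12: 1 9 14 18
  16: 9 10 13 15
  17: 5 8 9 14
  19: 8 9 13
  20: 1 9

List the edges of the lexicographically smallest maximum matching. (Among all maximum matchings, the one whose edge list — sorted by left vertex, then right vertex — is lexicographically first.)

Lex-smallest maximum matching: {(0,4), (2,1), (3,9), (6,13), (11,8), (12,14), (16,10), (17,5)}

|M| = 8 (so the lex-smallest maximum matching has 8 edges)
process left vertices in ascending order; for each, take the smallest-labelled available neighbour that still permits 8 edges overall, or leave it unmatched if none does
lex-smallest matching: {0-4, 2-1, 3-9, 6-13, 11-8, 12-14, 16-10, 17-5}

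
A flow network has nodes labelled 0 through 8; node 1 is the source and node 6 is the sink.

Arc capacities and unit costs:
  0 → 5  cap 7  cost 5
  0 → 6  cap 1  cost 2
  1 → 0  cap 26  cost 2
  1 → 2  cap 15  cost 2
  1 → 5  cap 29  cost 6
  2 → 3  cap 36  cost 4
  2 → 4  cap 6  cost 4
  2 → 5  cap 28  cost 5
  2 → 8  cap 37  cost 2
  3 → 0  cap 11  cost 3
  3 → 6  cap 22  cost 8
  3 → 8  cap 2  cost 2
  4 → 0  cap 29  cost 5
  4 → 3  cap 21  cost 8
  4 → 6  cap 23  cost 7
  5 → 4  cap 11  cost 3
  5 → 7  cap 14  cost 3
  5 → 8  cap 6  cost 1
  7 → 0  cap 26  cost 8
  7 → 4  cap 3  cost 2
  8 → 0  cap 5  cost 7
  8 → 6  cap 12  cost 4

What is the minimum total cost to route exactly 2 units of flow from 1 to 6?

shortest-cost path #1: 1→0→6 push 1 @ unit cost 4 (adds 4)
shortest-cost path #2: 1→2→8→6 push 1 @ unit cost 8 (adds 8)
total cost = 12

Minimum cost for 2 units: 12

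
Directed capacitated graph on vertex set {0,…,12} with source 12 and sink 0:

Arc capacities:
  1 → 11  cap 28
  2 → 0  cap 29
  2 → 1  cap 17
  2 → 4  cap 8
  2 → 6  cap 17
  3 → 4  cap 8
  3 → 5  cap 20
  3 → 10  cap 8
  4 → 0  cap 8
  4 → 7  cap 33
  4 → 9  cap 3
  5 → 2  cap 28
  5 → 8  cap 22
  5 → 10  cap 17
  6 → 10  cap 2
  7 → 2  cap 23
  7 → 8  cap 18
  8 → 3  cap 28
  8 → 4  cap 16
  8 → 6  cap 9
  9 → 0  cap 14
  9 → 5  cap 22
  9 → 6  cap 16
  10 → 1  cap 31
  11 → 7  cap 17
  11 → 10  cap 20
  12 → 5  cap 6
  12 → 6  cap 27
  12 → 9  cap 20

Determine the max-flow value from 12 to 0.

Maximum flow value: 28

augment #1: 12→9→0 bottleneck 14, total now 14
augment #2: 12→5→2→0 bottleneck 6, total now 20
augment #3: 12→9→5→2→0 bottleneck 6, total now 26
augment #4: 12→6→10→1→11→7→2→0 bottleneck 2, total now 28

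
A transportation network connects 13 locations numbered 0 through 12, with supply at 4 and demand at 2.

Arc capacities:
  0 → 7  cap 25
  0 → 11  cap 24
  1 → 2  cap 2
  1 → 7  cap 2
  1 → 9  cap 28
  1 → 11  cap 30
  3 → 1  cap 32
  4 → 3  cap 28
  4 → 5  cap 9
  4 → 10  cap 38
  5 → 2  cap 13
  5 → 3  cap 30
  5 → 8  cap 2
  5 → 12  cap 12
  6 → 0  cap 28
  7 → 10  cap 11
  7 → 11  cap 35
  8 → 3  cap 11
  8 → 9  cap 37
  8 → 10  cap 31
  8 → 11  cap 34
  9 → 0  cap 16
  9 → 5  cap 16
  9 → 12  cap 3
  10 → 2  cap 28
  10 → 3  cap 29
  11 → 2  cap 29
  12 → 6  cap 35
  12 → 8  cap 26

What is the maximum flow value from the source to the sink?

Maximum flow value: 69

augment #1: 4→5→2 bottleneck 9, total now 9
augment #2: 4→10→2 bottleneck 28, total now 37
augment #3: 4→3→1→2 bottleneck 2, total now 39
augment #4: 4→3→1→11→2 bottleneck 26, total now 65
augment #5: 4→10→3→1→11→2 bottleneck 3, total now 68
augment #6: 4→10→3→1→9→5→2 bottleneck 1, total now 69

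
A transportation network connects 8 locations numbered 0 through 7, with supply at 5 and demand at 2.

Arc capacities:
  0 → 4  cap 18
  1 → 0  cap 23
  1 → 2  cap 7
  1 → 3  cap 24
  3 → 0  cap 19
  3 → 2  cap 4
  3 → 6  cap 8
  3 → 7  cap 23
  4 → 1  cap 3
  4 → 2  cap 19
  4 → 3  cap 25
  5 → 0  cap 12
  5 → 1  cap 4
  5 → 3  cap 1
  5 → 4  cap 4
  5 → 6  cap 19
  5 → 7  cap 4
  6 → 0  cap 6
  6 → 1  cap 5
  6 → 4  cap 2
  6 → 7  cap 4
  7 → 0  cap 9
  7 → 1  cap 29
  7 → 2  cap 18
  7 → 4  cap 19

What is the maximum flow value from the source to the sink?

augment #1: 5→1→2 bottleneck 4, total now 4
augment #2: 5→3→2 bottleneck 1, total now 5
augment #3: 5→4→2 bottleneck 4, total now 9
augment #4: 5→7→2 bottleneck 4, total now 13
augment #5: 5→0→4→2 bottleneck 12, total now 25
augment #6: 5→6→1→2 bottleneck 3, total now 28
augment #7: 5→6→4→2 bottleneck 2, total now 30
augment #8: 5→6→7→2 bottleneck 4, total now 34
augment #9: 5→6→0→4→2 bottleneck 1, total now 35
augment #10: 5→6→1→3→2 bottleneck 2, total now 37
augment #11: 5→6→0→4→3→2 bottleneck 1, total now 38
augment #12: 5→6→0→4→3→7→2 bottleneck 4, total now 42

Maximum flow value: 42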